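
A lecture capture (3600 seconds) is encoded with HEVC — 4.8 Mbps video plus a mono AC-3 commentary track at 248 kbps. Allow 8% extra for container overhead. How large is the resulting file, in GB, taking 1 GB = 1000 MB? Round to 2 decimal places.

2.45 GB

Audio: 248 kbps = 0.248 Mbps.
Total bitrate: 4.8 + 0.248 = 5.048 Mbps.
Stream data: 5.048 Mbps × 3600 s = 18172.8 Mb.
With 8% container overhead: ×1.08.
19,627 Mb ÷ 8 = 2,453 MB → 2.453 GB.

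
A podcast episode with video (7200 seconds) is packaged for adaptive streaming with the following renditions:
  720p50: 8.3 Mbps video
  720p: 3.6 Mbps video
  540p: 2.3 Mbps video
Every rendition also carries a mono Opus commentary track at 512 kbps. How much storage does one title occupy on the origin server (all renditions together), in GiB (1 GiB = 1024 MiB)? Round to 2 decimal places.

Audio: 512 kbps = 0.512 Mbps.
Sum of rendition bitrates: (8.3+0.512) + (3.6+0.512) + (2.3+0.512) = 15.736 Mbps.
× 7200 s = 113,299 Mb = 14,162 MB = 13.19 GiB.

13.19 GiB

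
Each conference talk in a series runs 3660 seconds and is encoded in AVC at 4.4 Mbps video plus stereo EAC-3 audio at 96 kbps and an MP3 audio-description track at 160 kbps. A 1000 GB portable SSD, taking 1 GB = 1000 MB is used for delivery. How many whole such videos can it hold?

469

Audio total: 96 + 160 = 256 kbps = 0.256 Mbps.
Total bitrate: 4.656 Mbps.
Per item: 4.656 Mbps × 3660 s = 17,041 Mb = 2,130 MB.
Capacity: 1000 GB = 8,000,000 Mb; 469.46 items → 469 complete.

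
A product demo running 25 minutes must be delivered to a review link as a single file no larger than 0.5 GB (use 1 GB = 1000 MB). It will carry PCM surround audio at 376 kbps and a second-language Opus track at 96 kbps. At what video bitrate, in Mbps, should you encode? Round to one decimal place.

2.2 Mbps

Budget: 0.5 GB = 4000.0 Mb.
25 min = 1500 s
Total bitrate budget: 4000.0 Mb / 1500 s = 2.667 Mbps.
Audio total: 376 + 96 = 472 kbps = 0.472 Mbps.
Video: 2.667 − 0.472 = 2.195 Mbps.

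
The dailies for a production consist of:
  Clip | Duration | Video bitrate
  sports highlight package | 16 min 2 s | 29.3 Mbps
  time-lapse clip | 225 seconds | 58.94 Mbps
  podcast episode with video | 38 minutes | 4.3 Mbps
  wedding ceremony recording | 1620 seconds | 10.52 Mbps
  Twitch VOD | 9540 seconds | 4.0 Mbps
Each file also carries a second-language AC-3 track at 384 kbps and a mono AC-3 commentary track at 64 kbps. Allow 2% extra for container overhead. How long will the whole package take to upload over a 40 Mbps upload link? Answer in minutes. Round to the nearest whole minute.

Audio total: 384 + 64 = 448 kbps = 0.448 Mbps.
sports highlight package: 29.748 Mbps × 962 s × 1.02 = 29189.9 Mb
time-lapse clip: 59.388 Mbps × 225 s × 1.02 = 13629.5 Mb
podcast episode with video: 4.748 Mbps × 2280 s × 1.02 = 11041.9 Mb
wedding ceremony recording: 10.968 Mbps × 1620 s × 1.02 = 18123.5 Mb
Twitch VOD: 4.448 Mbps × 9540 s × 1.02 = 43282.6 Mb
Total: 115267.5 Mb = 14408.4 MB.
At 40 Mbps: 115267.5 / 40 = 2882 s ≈ 48 minutes.

48 minutes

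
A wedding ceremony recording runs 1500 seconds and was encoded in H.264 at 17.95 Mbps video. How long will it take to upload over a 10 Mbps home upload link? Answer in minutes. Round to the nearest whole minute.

45 minutes

File: 17.950 Mbps × 1500 s = 26925.0 Mb.
At 10 Mbps: 26925.0 / 10 = 2692.5 s ≈ 44.9 minutes.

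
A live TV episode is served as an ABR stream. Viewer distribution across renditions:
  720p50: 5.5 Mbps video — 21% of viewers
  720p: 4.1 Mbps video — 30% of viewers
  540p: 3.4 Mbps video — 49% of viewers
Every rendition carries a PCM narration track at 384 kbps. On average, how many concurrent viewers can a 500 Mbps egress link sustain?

112

Audio: 384 kbps = 0.384 Mbps.
Average per-viewer bitrate: 0.21×5.884 + 0.30×4.484 + 0.49×3.784 = 4.435 Mbps.
500 Mbps = 500.0 Mbps; 500.0 / 4.435 = 112.74 → 112.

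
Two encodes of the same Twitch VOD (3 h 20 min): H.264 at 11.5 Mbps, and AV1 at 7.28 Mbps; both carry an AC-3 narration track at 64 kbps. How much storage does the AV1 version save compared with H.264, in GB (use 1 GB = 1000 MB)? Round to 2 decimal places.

6.33 GB

3 h 20 min = 200 min = 12000 s
Audio: 64 kbps = 0.064 Mbps.
H.264: 11.564 Mbps × 12000 s = 138768.0 Mb = 17.346 GB.
AV1: 7.344 Mbps × 12000 s = 88128.0 Mb = 11.016 GB.
Saving: 17.346 − 11.016 = 6.330 GB.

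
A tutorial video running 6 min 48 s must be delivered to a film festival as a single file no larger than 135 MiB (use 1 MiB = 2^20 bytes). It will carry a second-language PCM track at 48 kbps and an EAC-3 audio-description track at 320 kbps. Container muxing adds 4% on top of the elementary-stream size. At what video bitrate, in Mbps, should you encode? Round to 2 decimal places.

Budget: 135 MiB = 1132.5 Mb.
Stream payload after overhead: 1132.5 / 1.04 = 1088.9 Mb.
6 min 48 s = 408 s
Total bitrate budget: 1088.9 Mb / 408 s = 2.669 Mbps.
Audio total: 48 + 320 = 368 kbps = 0.368 Mbps.
Video: 2.669 − 0.368 = 2.301 Mbps.

2.30 Mbps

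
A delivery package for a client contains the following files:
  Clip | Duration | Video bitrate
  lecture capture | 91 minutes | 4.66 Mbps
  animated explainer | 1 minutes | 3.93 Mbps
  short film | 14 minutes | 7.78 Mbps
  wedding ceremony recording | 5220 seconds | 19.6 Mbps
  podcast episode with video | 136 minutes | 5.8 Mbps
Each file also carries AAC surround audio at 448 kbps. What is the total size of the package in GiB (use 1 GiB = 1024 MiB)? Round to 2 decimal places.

22.20 GiB

Audio: 448 kbps = 0.448 Mbps.
lecture capture: 5.108 Mbps × 5460 s = 27889.7 Mb
animated explainer: 4.378 Mbps × 60 s = 262.7 Mb
short film: 8.228 Mbps × 840 s = 6911.5 Mb
wedding ceremony recording: 20.048 Mbps × 5220 s = 104650.6 Mb
podcast episode with video: 6.248 Mbps × 8160 s = 50983.7 Mb
Total: 190698.1 Mb = 23837.3 MB.
= 22.20 GiB.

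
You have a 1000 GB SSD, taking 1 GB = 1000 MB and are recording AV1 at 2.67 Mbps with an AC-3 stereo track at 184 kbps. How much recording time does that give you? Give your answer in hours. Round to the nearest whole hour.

779 hours

Audio: 184 kbps = 0.184 Mbps.
Total bitrate: 2.67 + 0.184 = 2.854 Mbps.
Capacity: 1000 GB = 8,000,000 Mb.
Recording time: 8,000,000 / 2.854 = 2,803,083 s ≈ 779 hours.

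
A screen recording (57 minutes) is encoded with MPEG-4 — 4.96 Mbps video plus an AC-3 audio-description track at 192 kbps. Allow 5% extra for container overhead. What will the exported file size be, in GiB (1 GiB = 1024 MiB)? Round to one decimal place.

57 min = 3420 s
Audio: 192 kbps = 0.192 Mbps.
Total bitrate: 4.96 + 0.192 = 5.152 Mbps.
Stream data: 5.152 Mbps × 3420 s = 17619.8 Mb.
With 5% container overhead: ×1.05.
18,501 Mb = 2,312,604,000 bytes ÷ 1,073,741,824 = 2.154 GiB.

2.2 GiB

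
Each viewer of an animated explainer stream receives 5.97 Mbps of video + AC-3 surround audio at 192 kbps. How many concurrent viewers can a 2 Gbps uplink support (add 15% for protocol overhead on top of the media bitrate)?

282

Audio: 192 kbps = 0.192 Mbps.
Per-viewer media rate: 6.162 Mbps.
On the wire with 15% overhead: 7.086 Mbps.
2 Gbps = 2,000 Mbps; 2,000 / 7.086 = 282.23 → 282 viewers.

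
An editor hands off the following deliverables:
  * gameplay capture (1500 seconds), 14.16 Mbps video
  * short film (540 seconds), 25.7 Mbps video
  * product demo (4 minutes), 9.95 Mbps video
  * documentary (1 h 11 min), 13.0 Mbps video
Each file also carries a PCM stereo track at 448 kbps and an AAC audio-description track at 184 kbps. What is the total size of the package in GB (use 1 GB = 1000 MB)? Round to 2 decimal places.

Audio total: 448 + 184 = 632 kbps = 0.632 Mbps.
gameplay capture: 14.792 Mbps × 1500 s = 22188.0 Mb
short film: 26.332 Mbps × 540 s = 14219.3 Mb
product demo: 10.582 Mbps × 240 s = 2539.7 Mb
documentary: 13.632 Mbps × 4260 s = 58072.3 Mb
Total: 97019.3 Mb = 12127.4 MB.
= 12.13 GB.

12.13 GB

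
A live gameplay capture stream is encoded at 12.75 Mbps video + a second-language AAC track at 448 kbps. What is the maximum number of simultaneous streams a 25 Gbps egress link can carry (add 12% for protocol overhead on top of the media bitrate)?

1691

Audio: 448 kbps = 0.448 Mbps.
Per-viewer media rate: 13.198 Mbps.
On the wire with 12% overhead: 14.782 Mbps.
25 Gbps = 25,000 Mbps; 25,000 / 14.782 = 1691.27 → 1691 viewers.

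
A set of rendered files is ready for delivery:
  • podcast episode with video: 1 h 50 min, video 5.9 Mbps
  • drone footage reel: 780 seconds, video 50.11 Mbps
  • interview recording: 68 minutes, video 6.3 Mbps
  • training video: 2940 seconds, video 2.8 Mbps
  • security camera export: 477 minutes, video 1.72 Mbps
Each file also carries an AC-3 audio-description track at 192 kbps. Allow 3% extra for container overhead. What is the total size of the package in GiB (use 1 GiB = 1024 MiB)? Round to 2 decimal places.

Audio: 192 kbps = 0.192 Mbps.
podcast episode with video: 6.092 Mbps × 6600 s × 1.03 = 41413.4 Mb
drone footage reel: 50.302 Mbps × 780 s × 1.03 = 40412.6 Mb
interview recording: 6.492 Mbps × 4080 s × 1.03 = 27282.0 Mb
training video: 2.992 Mbps × 2940 s × 1.03 = 9060.4 Mb
security camera export: 1.912 Mbps × 28620 s × 1.03 = 56363.1 Mb
Total: 174531.5 Mb = 21816.4 MB.
= 20.32 GiB.

20.32 GiB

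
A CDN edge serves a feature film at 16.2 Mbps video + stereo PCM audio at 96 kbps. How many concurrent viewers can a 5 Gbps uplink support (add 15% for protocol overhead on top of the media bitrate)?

Audio: 96 kbps = 0.096 Mbps.
Per-viewer media rate: 16.296 Mbps.
On the wire with 15% overhead: 18.740 Mbps.
5 Gbps = 5,000 Mbps; 5,000 / 18.740 = 266.80 → 266 viewers.

266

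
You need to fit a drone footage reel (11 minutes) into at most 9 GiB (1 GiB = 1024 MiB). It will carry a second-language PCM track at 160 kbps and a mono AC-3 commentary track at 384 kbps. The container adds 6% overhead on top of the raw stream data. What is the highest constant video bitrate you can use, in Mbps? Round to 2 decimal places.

109.96 Mbps

Budget: 9 GiB = 77309.4 Mb.
Stream payload after overhead: 77309.4 / 1.06 = 72933.4 Mb.
11 min = 660 s
Total bitrate budget: 72933.4 Mb / 660 s = 110.505 Mbps.
Audio total: 160 + 384 = 544 kbps = 0.544 Mbps.
Video: 110.505 − 0.544 = 109.961 Mbps.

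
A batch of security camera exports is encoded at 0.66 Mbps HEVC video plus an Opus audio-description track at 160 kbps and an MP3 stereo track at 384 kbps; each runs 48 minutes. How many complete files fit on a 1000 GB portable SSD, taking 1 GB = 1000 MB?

48 min = 2880 s
Audio total: 160 + 384 = 544 kbps = 0.544 Mbps.
Total bitrate: 1.204 Mbps.
Per item: 1.204 Mbps × 2880 s = 3,468 Mb = 433.4 MB.
Capacity: 1000 GB = 8,000,000 Mb; 2307.12 items → 2307 complete.

2307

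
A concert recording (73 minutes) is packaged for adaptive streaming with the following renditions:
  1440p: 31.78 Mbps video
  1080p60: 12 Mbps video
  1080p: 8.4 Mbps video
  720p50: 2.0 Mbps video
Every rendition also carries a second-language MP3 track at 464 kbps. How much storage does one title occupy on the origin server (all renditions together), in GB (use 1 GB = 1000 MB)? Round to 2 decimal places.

73 min = 4380 s
Audio: 464 kbps = 0.464 Mbps.
Sum of rendition bitrates: (31.78+0.464) + (12+0.464) + (8.4+0.464) + (2.0+0.464) = 56.036 Mbps.
× 4380 s = 245,438 Mb = 30,680 MB = 30.68 GB.

30.68 GB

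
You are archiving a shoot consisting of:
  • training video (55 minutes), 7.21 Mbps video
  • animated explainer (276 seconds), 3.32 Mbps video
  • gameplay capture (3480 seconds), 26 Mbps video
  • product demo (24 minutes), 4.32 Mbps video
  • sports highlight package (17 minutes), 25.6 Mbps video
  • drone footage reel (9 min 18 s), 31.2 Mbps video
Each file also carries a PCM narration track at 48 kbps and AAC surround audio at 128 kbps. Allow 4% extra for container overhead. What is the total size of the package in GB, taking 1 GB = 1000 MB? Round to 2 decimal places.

Audio total: 48 + 128 = 176 kbps = 0.176 Mbps.
training video: 7.386 Mbps × 3300 s × 1.04 = 25348.8 Mb
animated explainer: 3.496 Mbps × 276 s × 1.04 = 1003.5 Mb
gameplay capture: 26.176 Mbps × 3480 s × 1.04 = 94736.2 Mb
product demo: 4.496 Mbps × 1440 s × 1.04 = 6733.2 Mb
sports highlight package: 25.776 Mbps × 1020 s × 1.04 = 27343.2 Mb
drone footage reel: 31.376 Mbps × 558 s × 1.04 = 18208.1 Mb
Total: 173372.9 Mb = 21671.6 MB.
= 21.67 GB.

21.67 GB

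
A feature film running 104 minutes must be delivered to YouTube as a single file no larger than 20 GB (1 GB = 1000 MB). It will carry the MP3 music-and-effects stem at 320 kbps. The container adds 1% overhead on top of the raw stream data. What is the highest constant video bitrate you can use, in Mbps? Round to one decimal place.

Budget: 20 GB = 160000.0 Mb.
Stream payload after overhead: 160000.0 / 1.01 = 158415.8 Mb.
104 min = 6240 s
Total bitrate budget: 158415.8 Mb / 6240 s = 25.387 Mbps.
Audio: 320 kbps = 0.320 Mbps.
Video: 25.387 − 0.320 = 25.067 Mbps.

25.1 Mbps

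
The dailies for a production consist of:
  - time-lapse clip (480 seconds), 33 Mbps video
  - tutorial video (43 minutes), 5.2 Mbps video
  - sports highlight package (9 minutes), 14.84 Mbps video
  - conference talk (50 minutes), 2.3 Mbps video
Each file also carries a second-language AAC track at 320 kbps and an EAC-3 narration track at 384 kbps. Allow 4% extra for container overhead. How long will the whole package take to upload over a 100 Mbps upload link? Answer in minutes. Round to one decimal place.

Audio total: 320 + 384 = 704 kbps = 0.704 Mbps.
time-lapse clip: 33.704 Mbps × 480 s × 1.04 = 16825.0 Mb
tutorial video: 5.904 Mbps × 2580 s × 1.04 = 15841.6 Mb
sports highlight package: 15.544 Mbps × 540 s × 1.04 = 8729.5 Mb
conference talk: 3.004 Mbps × 3000 s × 1.04 = 9372.5 Mb
Total: 50768.6 Mb = 6346.1 MB.
At 100 Mbps: 50768.6 / 100 = 508 s ≈ 8.46 minutes.

8.5 minutes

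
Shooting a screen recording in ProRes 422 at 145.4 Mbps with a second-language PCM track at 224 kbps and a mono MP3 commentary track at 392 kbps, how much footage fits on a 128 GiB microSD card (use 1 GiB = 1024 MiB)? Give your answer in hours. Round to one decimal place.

2.1 hours

Audio total: 224 + 392 = 616 kbps = 0.616 Mbps.
Total bitrate: 145.4 + 0.616 = 146.016 Mbps.
Capacity: 128 GiB = 1,099,512 Mb.
Recording time: 1,099,512 / 146.016 = 7,530 s ≈ 2.09 hours.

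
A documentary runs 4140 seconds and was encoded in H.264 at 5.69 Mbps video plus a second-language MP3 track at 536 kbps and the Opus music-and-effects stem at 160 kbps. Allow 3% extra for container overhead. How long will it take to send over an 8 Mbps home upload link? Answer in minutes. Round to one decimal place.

Audio total: 536 + 160 = 696 kbps = 0.696 Mbps.
Total bitrate: 6.386 Mbps.
File: 6.386 Mbps × 4140 s = 26438.0 Mb.
With 3% container overhead: ×1.03. → 27231.2 Mb.
At 8 Mbps: 27231.2 / 8 = 3403.9 s ≈ 56.7 minutes.

56.7 minutes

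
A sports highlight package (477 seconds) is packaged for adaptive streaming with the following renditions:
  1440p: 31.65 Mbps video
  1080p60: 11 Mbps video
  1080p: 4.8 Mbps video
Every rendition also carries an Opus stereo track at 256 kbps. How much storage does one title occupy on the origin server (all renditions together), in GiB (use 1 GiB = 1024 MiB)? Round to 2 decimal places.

Audio: 256 kbps = 0.256 Mbps.
Sum of rendition bitrates: (31.65+0.256) + (11+0.256) + (4.8+0.256) = 48.218 Mbps.
× 477 s = 23,000 Mb = 2,875 MB = 2.678 GiB.

2.68 GiB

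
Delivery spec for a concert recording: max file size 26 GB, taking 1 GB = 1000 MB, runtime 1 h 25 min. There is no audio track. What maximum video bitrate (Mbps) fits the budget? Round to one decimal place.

40.8 Mbps

Budget: 26 GB = 208000.0 Mb.
1 h 25 min = 85 min = 5100 s
Total bitrate budget: 208000.0 Mb / 5100 s = 40.784 Mbps.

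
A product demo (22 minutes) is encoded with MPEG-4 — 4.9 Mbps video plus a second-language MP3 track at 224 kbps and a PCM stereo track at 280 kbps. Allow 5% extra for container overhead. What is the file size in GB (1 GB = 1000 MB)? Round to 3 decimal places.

22 min = 1320 s
Audio total: 224 + 280 = 504 kbps = 0.504 Mbps.
Total bitrate: 4.9 + 0.504 = 5.404 Mbps.
Stream data: 5.404 Mbps × 1320 s = 7133.3 Mb.
With 5% container overhead: ×1.05.
7,490 Mb ÷ 8 = 936.2 MB → 0.9362 GB.

0.936 GB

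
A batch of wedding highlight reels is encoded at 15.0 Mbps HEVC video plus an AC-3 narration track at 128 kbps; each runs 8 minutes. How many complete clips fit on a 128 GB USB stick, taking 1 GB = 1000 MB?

8 min = 480 s
Audio: 128 kbps = 0.128 Mbps.
Total bitrate: 15.128 Mbps.
Per item: 15.128 Mbps × 480 s = 7,261 Mb = 907.7 MB.
Capacity: 128 GB = 1,024,000 Mb; 141.02 items → 141 complete.

141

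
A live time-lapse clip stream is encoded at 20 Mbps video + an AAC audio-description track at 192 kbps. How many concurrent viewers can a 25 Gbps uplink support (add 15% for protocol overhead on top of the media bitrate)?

1076

Audio: 192 kbps = 0.192 Mbps.
Per-viewer media rate: 20.192 Mbps.
On the wire with 15% overhead: 23.221 Mbps.
25 Gbps = 25,000 Mbps; 25,000 / 23.221 = 1076.62 → 1076 viewers.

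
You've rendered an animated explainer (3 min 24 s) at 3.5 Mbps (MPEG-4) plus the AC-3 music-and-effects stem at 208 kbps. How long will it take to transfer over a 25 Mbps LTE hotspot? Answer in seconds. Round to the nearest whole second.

3 min 24 s = 204 s
Audio: 208 kbps = 0.208 Mbps.
Total bitrate: 3.708 Mbps.
File: 3.708 Mbps × 204 s = 756.4 Mb.
At 25 Mbps: 756.4 / 25 = 30.3 s ≈ 30.3 seconds.

30 seconds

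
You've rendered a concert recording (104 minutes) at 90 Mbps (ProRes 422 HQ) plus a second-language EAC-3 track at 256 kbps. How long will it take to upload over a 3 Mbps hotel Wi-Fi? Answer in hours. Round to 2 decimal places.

52.15 hours

104 min = 6240 s
Audio: 256 kbps = 0.256 Mbps.
Total bitrate: 90.256 Mbps.
File: 90.256 Mbps × 6240 s = 563197.4 Mb.
At 3 Mbps: 563197.4 / 3 = 187732.5 s ≈ 52.1 hours.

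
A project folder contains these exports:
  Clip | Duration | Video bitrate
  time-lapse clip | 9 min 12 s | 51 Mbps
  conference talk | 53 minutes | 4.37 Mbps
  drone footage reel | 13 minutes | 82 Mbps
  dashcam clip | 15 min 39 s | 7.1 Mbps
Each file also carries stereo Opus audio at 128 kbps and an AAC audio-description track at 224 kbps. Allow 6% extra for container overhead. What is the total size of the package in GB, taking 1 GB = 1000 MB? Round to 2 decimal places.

Audio total: 128 + 224 = 352 kbps = 0.352 Mbps.
time-lapse clip: 51.352 Mbps × 552 s × 1.06 = 30047.1 Mb
conference talk: 4.722 Mbps × 3180 s × 1.06 = 15916.9 Mb
drone footage reel: 82.352 Mbps × 780 s × 1.06 = 68088.6 Mb
dashcam clip: 7.452 Mbps × 939 s × 1.06 = 7417.3 Mb
Total: 121469.9 Mb = 15183.7 MB.
= 15.18 GB.

15.18 GB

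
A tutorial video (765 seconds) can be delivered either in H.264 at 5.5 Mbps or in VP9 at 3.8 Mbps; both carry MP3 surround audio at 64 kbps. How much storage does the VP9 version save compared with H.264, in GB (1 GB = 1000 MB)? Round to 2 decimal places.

0.16 GB

Audio: 64 kbps = 0.064 Mbps.
H.264: 5.564 Mbps × 765 s = 4256.5 Mb = 0.532 GB.
VP9: 3.864 Mbps × 765 s = 2956.0 Mb = 0.369 GB.
Saving: 0.532 − 0.369 = 0.163 GB.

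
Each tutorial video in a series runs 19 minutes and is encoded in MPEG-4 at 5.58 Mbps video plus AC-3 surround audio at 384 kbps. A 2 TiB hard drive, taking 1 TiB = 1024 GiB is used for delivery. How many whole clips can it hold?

2587

19 min = 1140 s
Audio: 384 kbps = 0.384 Mbps.
Total bitrate: 5.964 Mbps.
Per item: 5.964 Mbps × 1140 s = 6,799 Mb = 849.9 MB.
Capacity: 2 TiB = 17,592,186 Mb; 2587.48 items → 2587 complete.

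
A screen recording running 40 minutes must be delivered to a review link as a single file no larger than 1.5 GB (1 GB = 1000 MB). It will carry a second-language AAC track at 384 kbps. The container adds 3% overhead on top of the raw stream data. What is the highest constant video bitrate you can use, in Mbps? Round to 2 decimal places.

4.47 Mbps

Budget: 1.5 GB = 12000.0 Mb.
Stream payload after overhead: 12000.0 / 1.03 = 11650.5 Mb.
40 min = 2400 s
Total bitrate budget: 11650.5 Mb / 2400 s = 4.854 Mbps.
Audio: 384 kbps = 0.384 Mbps.
Video: 4.854 − 0.384 = 4.470 Mbps.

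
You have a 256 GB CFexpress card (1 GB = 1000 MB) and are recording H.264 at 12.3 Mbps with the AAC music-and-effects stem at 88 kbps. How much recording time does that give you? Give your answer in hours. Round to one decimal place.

Audio: 88 kbps = 0.088 Mbps.
Total bitrate: 12.3 + 0.088 = 12.388 Mbps.
Capacity: 256 GB = 2,048,000 Mb.
Recording time: 2,048,000 / 12.388 = 165,321 s ≈ 45.9 hours.

45.9 hours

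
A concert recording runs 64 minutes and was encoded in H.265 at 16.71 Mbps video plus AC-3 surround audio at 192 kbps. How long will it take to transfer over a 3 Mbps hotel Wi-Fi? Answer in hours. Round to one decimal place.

64 min = 3840 s
Audio: 192 kbps = 0.192 Mbps.
Total bitrate: 16.902 Mbps.
File: 16.902 Mbps × 3840 s = 64903.7 Mb.
At 3 Mbps: 64903.7 / 3 = 21634.6 s ≈ 6.01 hours.

6.0 hours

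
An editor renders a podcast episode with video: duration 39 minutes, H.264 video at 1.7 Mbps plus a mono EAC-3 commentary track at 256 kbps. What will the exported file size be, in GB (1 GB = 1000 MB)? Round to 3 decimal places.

39 min = 2340 s
Audio: 256 kbps = 0.256 Mbps.
Total bitrate: 1.7 + 0.256 = 1.956 Mbps.
Stream data: 1.956 Mbps × 2340 s = 4577.0 Mb.
4,577 Mb ÷ 8 = 572.1 MB → 0.5721 GB.

0.572 GB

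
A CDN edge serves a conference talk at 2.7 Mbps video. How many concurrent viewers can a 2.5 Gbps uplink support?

925

2.5 Gbps = 2,500 Mbps; 2,500 / 2.700 = 925.93 → 925 viewers.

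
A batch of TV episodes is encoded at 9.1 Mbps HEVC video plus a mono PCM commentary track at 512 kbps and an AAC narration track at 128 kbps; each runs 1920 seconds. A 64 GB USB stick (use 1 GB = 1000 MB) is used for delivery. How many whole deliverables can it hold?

Audio total: 512 + 128 = 640 kbps = 0.640 Mbps.
Total bitrate: 9.740 Mbps.
Per item: 9.740 Mbps × 1920 s = 18,701 Mb = 2,338 MB.
Capacity: 64 GB = 512,000 Mb; 27.38 items → 27 complete.

27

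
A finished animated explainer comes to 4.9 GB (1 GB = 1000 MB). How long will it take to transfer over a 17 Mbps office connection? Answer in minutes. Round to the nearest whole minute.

File: 4.9 GB = 39200.0 Mb.
At 17 Mbps: 39200.0 / 17 = 2305.9 s ≈ 38.4 minutes.

38 minutes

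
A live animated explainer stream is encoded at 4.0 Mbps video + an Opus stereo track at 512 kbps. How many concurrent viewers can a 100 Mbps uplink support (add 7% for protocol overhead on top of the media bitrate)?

20

Audio: 512 kbps = 0.512 Mbps.
Per-viewer media rate: 4.512 Mbps.
On the wire with 7% overhead: 4.828 Mbps.
100 Mbps = 100.0 Mbps; 100.0 / 4.828 = 20.71 → 20 viewers.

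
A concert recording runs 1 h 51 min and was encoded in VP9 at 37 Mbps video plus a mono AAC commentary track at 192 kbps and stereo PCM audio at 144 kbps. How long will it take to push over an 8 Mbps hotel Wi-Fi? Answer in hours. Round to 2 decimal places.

1 h 51 min = 111 min = 6660 s
Audio total: 192 + 144 = 336 kbps = 0.336 Mbps.
Total bitrate: 37.336 Mbps.
File: 37.336 Mbps × 6660 s = 248657.8 Mb.
At 8 Mbps: 248657.8 / 8 = 31082.2 s ≈ 8.63 hours.

8.63 hours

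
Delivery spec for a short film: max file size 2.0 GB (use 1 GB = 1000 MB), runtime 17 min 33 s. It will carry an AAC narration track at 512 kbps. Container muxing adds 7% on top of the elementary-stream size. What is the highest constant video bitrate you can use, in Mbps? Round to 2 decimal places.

Budget: 2.0 GB = 16000.0 Mb.
Stream payload after overhead: 16000.0 / 1.07 = 14953.3 Mb.
17 min 33 s = 1053 s
Total bitrate budget: 14953.3 Mb / 1053 s = 14.201 Mbps.
Audio: 512 kbps = 0.512 Mbps.
Video: 14.201 − 0.512 = 13.689 Mbps.

13.69 Mbps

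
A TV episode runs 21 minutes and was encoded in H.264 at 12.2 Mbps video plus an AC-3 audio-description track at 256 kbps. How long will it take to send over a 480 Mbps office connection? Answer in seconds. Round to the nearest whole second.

33 seconds

21 min = 1260 s
Audio: 256 kbps = 0.256 Mbps.
Total bitrate: 12.456 Mbps.
File: 12.456 Mbps × 1260 s = 15694.6 Mb.
At 480 Mbps: 15694.6 / 480 = 32.7 s ≈ 32.7 seconds.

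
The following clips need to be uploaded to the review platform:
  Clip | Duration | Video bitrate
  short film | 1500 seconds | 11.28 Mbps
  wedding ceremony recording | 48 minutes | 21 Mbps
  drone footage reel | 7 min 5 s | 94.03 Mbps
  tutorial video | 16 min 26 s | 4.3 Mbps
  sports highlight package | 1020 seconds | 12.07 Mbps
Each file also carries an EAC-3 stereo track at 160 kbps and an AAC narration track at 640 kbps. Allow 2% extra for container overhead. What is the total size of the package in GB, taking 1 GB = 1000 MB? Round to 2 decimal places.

Audio total: 160 + 640 = 800 kbps = 0.800 Mbps.
short film: 12.080 Mbps × 1500 s × 1.02 = 18482.4 Mb
wedding ceremony recording: 21.800 Mbps × 2880 s × 1.02 = 64039.7 Mb
drone footage reel: 94.830 Mbps × 425 s × 1.02 = 41108.8 Mb
tutorial video: 5.100 Mbps × 986 s × 1.02 = 5129.2 Mb
sports highlight package: 12.870 Mbps × 1020 s × 1.02 = 13389.9 Mb
Total: 142150.0 Mb = 17768.8 MB.
= 17.77 GB.

17.77 GB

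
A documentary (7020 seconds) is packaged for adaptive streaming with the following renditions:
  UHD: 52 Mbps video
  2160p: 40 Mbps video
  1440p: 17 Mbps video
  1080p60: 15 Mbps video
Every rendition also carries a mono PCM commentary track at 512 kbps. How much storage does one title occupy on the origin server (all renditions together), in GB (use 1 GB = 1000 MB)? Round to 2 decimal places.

Audio: 512 kbps = 0.512 Mbps.
Sum of rendition bitrates: (52+0.512) + (40+0.512) + (17+0.512) + (15+0.512) = 126.048 Mbps.
× 7020 s = 884,857 Mb = 110,607 MB = 110.6 GB.

110.61 GB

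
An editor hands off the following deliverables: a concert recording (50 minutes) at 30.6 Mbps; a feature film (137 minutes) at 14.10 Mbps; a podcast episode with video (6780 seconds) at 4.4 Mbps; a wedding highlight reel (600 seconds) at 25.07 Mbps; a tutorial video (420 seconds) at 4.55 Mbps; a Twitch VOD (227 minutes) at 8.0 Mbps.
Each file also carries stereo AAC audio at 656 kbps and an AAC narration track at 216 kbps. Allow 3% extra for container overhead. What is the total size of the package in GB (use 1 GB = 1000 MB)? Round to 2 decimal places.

50.46 GB

Audio total: 656 + 216 = 872 kbps = 0.872 Mbps.
concert recording: 31.472 Mbps × 3000 s × 1.03 = 97248.5 Mb
feature film: 14.972 Mbps × 8220 s × 1.03 = 126761.9 Mb
podcast episode with video: 5.272 Mbps × 6780 s × 1.03 = 36816.5 Mb
wedding highlight reel: 25.942 Mbps × 600 s × 1.03 = 16032.2 Mb
tutorial video: 5.422 Mbps × 420 s × 1.03 = 2345.6 Mb
Twitch VOD: 8.872 Mbps × 13620 s × 1.03 = 124461.7 Mb
Total: 403666.4 Mb = 50458.3 MB.
= 50.46 GB.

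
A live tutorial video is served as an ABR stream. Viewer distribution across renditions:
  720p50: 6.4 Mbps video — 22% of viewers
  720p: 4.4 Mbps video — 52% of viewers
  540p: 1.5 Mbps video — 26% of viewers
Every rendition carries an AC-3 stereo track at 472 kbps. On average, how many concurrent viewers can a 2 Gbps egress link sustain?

438

Audio: 472 kbps = 0.472 Mbps.
Average per-viewer bitrate: 0.22×6.872 + 0.52×4.872 + 0.26×1.972 = 4.558 Mbps.
2 Gbps = 2,000 Mbps; 2,000 / 4.558 = 438.79 → 438.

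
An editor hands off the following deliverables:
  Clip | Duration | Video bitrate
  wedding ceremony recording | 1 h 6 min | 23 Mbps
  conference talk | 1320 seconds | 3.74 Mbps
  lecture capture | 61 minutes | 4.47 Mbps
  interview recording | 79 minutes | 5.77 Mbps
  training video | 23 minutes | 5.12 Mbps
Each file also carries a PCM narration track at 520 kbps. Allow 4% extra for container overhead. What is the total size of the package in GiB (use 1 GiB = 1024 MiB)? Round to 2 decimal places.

18.72 GiB

Audio: 520 kbps = 0.520 Mbps.
wedding ceremony recording: 23.520 Mbps × 3960 s × 1.04 = 96864.8 Mb
conference talk: 4.260 Mbps × 1320 s × 1.04 = 5848.1 Mb
lecture capture: 4.990 Mbps × 3660 s × 1.04 = 18993.9 Mb
interview recording: 6.290 Mbps × 4740 s × 1.04 = 31007.2 Mb
training video: 5.640 Mbps × 1380 s × 1.04 = 8094.5 Mb
Total: 160808.5 Mb = 20101.1 MB.
= 18.72 GiB.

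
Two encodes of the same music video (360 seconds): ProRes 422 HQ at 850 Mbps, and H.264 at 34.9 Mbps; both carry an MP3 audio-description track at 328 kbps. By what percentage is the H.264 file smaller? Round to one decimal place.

95.9%

Audio: 328 kbps = 0.328 Mbps.
ProRes 422 HQ: 850.328 Mbps × 360 s = 306118.1 Mb = 35.637 GiB.
H.264: 35.228 Mbps × 360 s = 12682.1 Mb = 1.476 GiB.
Reduction: (1 − 1.476/35.637) × 100 = 95.86%.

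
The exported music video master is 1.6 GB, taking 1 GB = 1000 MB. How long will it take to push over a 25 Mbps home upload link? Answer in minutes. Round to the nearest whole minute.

9 minutes

File: 1.6 GB = 12800.0 Mb.
At 25 Mbps: 12800.0 / 25 = 512.0 s ≈ 8.53 minutes.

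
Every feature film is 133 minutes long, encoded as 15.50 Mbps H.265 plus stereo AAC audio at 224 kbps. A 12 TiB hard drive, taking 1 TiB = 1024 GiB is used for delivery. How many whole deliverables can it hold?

841

133 min = 7980 s
Audio: 224 kbps = 0.224 Mbps.
Total bitrate: 15.724 Mbps.
Per item: 15.724 Mbps × 7980 s = 125,478 Mb = 15,685 MB.
Capacity: 12 TiB = 105,553,116 Mb; 841.21 items → 841 complete.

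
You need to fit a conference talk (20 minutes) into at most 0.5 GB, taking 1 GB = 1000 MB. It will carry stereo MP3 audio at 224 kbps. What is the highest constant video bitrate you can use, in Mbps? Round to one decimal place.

Budget: 0.5 GB = 4000.0 Mb.
20 min = 1200 s
Total bitrate budget: 4000.0 Mb / 1200 s = 3.333 Mbps.
Audio: 224 kbps = 0.224 Mbps.
Video: 3.333 − 0.224 = 3.109 Mbps.

3.1 Mbps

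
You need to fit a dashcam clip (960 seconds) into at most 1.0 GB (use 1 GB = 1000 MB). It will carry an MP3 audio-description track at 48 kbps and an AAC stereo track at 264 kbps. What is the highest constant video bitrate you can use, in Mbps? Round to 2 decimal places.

Budget: 1.0 GB = 8000.0 Mb.
Total bitrate budget: 8000.0 Mb / 960 s = 8.333 Mbps.
Audio total: 48 + 264 = 312 kbps = 0.312 Mbps.
Video: 8.333 − 0.312 = 8.021 Mbps.

8.02 Mbps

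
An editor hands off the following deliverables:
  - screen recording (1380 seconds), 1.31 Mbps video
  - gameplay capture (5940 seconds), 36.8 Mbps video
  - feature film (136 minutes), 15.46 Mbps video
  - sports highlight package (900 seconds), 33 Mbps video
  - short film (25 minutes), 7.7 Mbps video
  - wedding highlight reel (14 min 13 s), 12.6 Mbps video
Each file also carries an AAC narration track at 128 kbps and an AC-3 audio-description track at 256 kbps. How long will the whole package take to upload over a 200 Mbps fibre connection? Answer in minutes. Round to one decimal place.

Audio total: 128 + 256 = 384 kbps = 0.384 Mbps.
screen recording: 1.694 Mbps × 1380 s = 2337.7 Mb
gameplay capture: 37.184 Mbps × 5940 s = 220873.0 Mb
feature film: 15.844 Mbps × 8160 s = 129287.0 Mb
sports highlight package: 33.384 Mbps × 900 s = 30045.6 Mb
short film: 8.084 Mbps × 1500 s = 12126.0 Mb
wedding highlight reel: 12.984 Mbps × 853 s = 11075.4 Mb
Total: 405744.7 Mb = 50718.1 MB.
At 200 Mbps: 405744.7 / 200 = 2029 s ≈ 33.8 minutes.

33.8 minutes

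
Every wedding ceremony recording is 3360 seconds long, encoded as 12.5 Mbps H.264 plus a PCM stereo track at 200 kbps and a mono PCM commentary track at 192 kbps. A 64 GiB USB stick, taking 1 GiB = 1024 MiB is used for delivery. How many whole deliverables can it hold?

12

Audio total: 200 + 192 = 392 kbps = 0.392 Mbps.
Total bitrate: 12.892 Mbps.
Per item: 12.892 Mbps × 3360 s = 43,317 Mb = 5,415 MB.
Capacity: 64 GiB = 549,756 Mb; 12.69 items → 12 complete.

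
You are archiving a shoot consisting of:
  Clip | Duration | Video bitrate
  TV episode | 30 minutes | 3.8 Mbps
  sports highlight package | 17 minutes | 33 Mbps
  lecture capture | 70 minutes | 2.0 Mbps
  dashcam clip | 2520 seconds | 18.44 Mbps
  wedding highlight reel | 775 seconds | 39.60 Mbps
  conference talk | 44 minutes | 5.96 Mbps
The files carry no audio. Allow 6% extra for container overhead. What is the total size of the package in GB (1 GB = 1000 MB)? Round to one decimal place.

18.8 GB

TV episode: 3.800 Mbps × 1800 s × 1.06 = 7250.4 Mb
sports highlight package: 33.000 Mbps × 1020 s × 1.06 = 35679.6 Mb
lecture capture: 2.000 Mbps × 4200 s × 1.06 = 8904.0 Mb
dashcam clip: 18.440 Mbps × 2520 s × 1.06 = 49256.9 Mb
wedding highlight reel: 39.600 Mbps × 775 s × 1.06 = 32531.4 Mb
conference talk: 5.960 Mbps × 2640 s × 1.06 = 16678.5 Mb
Total: 150300.8 Mb = 18787.6 MB.
= 18.79 GB.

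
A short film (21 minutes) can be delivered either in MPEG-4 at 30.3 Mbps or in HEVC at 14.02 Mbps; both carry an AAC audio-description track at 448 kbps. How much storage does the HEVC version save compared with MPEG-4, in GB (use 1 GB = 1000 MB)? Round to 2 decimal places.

21 min = 1260 s
Audio: 448 kbps = 0.448 Mbps.
MPEG-4: 30.748 Mbps × 1260 s = 38742.5 Mb = 4.843 GB.
HEVC: 14.468 Mbps × 1260 s = 18229.7 Mb = 2.279 GB.
Saving: 4.843 − 2.279 = 2.564 GB.

2.56 GB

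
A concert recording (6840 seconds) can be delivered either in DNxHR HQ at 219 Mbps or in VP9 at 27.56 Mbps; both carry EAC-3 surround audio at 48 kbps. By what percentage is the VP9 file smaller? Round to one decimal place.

87.4%

Audio: 48 kbps = 0.048 Mbps.
DNxHR HQ: 219.048 Mbps × 6840 s = 1498288.3 Mb = 174.424 GiB.
VP9: 27.608 Mbps × 6840 s = 188838.7 Mb = 21.984 GiB.
Reduction: (1 − 21.984/174.424) × 100 = 87.40%.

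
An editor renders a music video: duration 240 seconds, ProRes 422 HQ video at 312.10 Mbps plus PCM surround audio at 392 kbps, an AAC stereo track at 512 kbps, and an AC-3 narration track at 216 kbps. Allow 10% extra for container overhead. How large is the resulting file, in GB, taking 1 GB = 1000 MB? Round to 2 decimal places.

10.34 GB

Audio total: 392 + 512 + 216 = 1120 kbps = 1.120 Mbps.
Total bitrate: 312.10 + 1.120 = 313.220 Mbps.
Stream data: 313.220 Mbps × 240 s = 75172.8 Mb.
With 10% container overhead: ×1.10.
82,690 Mb ÷ 8 = 10,336 MB → 10.34 GB.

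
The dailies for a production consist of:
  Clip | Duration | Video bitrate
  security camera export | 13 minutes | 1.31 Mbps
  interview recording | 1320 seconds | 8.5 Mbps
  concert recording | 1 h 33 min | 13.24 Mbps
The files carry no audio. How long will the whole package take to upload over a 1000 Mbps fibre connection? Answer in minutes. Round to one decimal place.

security camera export: 1.310 Mbps × 780 s = 1021.8 Mb
interview recording: 8.500 Mbps × 1320 s = 11220.0 Mb
concert recording: 13.240 Mbps × 5580 s = 73879.2 Mb
Total: 86121.0 Mb = 10765.1 MB.
At 1000 Mbps: 86121.0 / 1000 = 86 s ≈ 1.44 minutes.

1.4 minutes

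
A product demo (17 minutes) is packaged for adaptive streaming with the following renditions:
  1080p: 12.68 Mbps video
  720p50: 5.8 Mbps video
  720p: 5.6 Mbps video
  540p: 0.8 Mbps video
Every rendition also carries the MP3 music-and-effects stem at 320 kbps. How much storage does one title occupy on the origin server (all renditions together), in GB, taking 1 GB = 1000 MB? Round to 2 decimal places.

3.34 GB

17 min = 1020 s
Audio: 320 kbps = 0.320 Mbps.
Sum of rendition bitrates: (12.68+0.320) + (5.8+0.320) + (5.6+0.320) + (0.8+0.320) = 26.160 Mbps.
× 1020 s = 26,683 Mb = 3,335 MB = 3.335 GB.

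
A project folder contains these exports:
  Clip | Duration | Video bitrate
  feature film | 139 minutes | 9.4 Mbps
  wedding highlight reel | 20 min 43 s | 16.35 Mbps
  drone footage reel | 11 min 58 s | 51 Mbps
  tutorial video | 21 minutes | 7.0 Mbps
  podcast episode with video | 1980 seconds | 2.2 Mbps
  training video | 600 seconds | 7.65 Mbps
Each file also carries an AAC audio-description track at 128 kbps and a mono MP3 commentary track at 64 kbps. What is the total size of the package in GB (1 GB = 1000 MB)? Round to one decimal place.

Audio total: 128 + 64 = 192 kbps = 0.192 Mbps.
feature film: 9.592 Mbps × 8340 s = 79997.3 Mb
wedding highlight reel: 16.542 Mbps × 1243 s = 20561.7 Mb
drone footage reel: 51.192 Mbps × 718 s = 36755.9 Mb
tutorial video: 7.192 Mbps × 1260 s = 9061.9 Mb
podcast episode with video: 2.392 Mbps × 1980 s = 4736.2 Mb
training video: 7.842 Mbps × 600 s = 4705.2 Mb
Total: 155818.1 Mb = 19477.3 MB.
= 19.48 GB.

19.5 GB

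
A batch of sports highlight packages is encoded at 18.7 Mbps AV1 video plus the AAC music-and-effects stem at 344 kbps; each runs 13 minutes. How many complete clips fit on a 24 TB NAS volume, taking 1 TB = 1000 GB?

13 min = 780 s
Audio: 344 kbps = 0.344 Mbps.
Total bitrate: 19.044 Mbps.
Per item: 19.044 Mbps × 780 s = 14,854 Mb = 1,857 MB.
Capacity: 24 TB = 192,000,000 Mb; 12925.53 items → 12925 complete.

12925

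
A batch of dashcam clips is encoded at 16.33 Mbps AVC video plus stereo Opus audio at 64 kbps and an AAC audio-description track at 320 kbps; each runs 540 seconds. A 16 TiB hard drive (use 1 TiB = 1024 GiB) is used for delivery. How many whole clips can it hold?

15593

Audio total: 64 + 320 = 384 kbps = 0.384 Mbps.
Total bitrate: 16.714 Mbps.
Per item: 16.714 Mbps × 540 s = 9,026 Mb = 1,128 MB.
Capacity: 16 TiB = 140,737,488 Mb; 15593.21 items → 15593 complete.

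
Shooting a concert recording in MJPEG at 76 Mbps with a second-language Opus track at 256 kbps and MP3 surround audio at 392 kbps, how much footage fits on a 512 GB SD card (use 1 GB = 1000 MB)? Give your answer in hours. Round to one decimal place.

Audio total: 256 + 392 = 648 kbps = 0.648 Mbps.
Total bitrate: 76 + 0.648 = 76.648 Mbps.
Capacity: 512 GB = 4,096,000 Mb.
Recording time: 4,096,000 / 76.648 = 53,439 s ≈ 14.8 hours.

14.8 hours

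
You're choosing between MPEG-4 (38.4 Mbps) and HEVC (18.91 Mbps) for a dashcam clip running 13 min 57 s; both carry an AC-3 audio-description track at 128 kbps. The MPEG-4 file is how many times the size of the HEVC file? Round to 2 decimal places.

13 min 57 s = 837 s
Audio: 128 kbps = 0.128 Mbps.
MPEG-4: 38.528 Mbps × 837 s = 32247.9 Mb = 4.031 GB.
HEVC: 19.038 Mbps × 837 s = 15934.8 Mb = 1.992 GB.
Ratio: 4.031 / 1.992 = 2.024.

2.02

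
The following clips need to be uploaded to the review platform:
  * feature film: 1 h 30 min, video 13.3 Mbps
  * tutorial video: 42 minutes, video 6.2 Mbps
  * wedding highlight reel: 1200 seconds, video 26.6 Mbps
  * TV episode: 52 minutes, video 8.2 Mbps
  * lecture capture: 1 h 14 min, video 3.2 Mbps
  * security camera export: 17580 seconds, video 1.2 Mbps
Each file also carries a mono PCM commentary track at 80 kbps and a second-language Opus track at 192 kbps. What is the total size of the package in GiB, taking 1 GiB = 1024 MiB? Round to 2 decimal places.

22.07 GiB

Audio total: 80 + 192 = 272 kbps = 0.272 Mbps.
feature film: 13.572 Mbps × 5400 s = 73288.8 Mb
tutorial video: 6.472 Mbps × 2520 s = 16309.4 Mb
wedding highlight reel: 26.872 Mbps × 1200 s = 32246.4 Mb
TV episode: 8.472 Mbps × 3120 s = 26432.6 Mb
lecture capture: 3.472 Mbps × 4440 s = 15415.7 Mb
security camera export: 1.472 Mbps × 17580 s = 25877.8 Mb
Total: 189570.7 Mb = 23696.3 MB.
= 22.07 GiB.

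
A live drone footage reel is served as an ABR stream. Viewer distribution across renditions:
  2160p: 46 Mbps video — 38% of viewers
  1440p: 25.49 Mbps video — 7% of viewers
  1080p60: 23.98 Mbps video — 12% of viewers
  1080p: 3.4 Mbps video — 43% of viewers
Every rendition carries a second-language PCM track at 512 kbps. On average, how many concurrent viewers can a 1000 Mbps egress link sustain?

41

Audio: 512 kbps = 0.512 Mbps.
Average per-viewer bitrate: 0.38×46.512 + 0.07×26.002 + 0.12×24.492 + 0.43×3.912 = 24.116 Mbps.
1000 Mbps = 1,000 Mbps; 1,000 / 24.116 = 41.47 → 41.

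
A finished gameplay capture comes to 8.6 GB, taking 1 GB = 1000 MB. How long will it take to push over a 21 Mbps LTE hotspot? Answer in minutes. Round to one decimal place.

File: 8.6 GB = 68800.0 Mb.
At 21 Mbps: 68800.0 / 21 = 3276.2 s ≈ 54.6 minutes.

54.6 minutes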